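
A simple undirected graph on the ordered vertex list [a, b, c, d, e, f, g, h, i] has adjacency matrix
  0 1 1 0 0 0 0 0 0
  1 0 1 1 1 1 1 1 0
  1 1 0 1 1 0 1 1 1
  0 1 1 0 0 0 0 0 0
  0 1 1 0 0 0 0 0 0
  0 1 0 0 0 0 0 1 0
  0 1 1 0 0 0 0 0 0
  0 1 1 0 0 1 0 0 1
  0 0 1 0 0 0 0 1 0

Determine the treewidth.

A width-2 tree decomposition is:
Bags: B1 = {b, c, d}  B2 = {b, c, h}  B3 = {b, c, e}  B4 = {c, h, i}  B5 = {a, b, c}  B6 = {b, f, h}  B7 = {b, c, g}
Tree: B1–B2, B2–B3, B2–B4, B1–B5, B2–B6, B1–B7
The largest bag has 3 vertices, giving width 2; this decomposition certifies tw(G) ≤ 2. Conversely, {b, c, d} is a clique of size 3, and the vertices of any clique must share a bag in every tree decomposition; so some bag has ≥ 3 vertices and tw(G) ≥ 2. The upper and lower bounds meet at 2, so that is the treewidth.

2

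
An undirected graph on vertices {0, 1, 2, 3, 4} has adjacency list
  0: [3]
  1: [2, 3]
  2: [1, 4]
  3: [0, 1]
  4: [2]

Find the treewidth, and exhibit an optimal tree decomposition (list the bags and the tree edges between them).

The largest bag has 2 vertices, giving width 1; this decomposition certifies tw(G) ≤ 1. G has an edge, so its treewidth is at least 1. Therefore the treewidth is 1.

Treewidth 1.
Bags: B1 = {1, 3}  B2 = {1, 2}  B3 = {2, 4}  B4 = {0, 3}
Tree: B1–B2, B2–B3, B1–B4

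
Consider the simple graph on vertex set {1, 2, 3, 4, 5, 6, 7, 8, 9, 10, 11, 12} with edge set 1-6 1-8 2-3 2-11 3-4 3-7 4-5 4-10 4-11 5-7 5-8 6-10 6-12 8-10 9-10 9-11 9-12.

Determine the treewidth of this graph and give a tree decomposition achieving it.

The largest bag has 4 vertices, giving width 3; this decomposition certifies tw(G) ≤ 3. For the lower bound: the 4 vertex sets {2,3,7}, {11}, {4}, {5,8,9,10} are disjoint, each induces a connected subgraph, and every pair is joined by at least one edge of G. Contracting each set to a single vertex therefore yields K_{4} as a minor, and since treewidth is minor-monotone, tw(G) ≥ tw(K_{4}) = 3. Therefore the treewidth is 3.

Treewidth 3.
Bags: B1 = {2, 3, 7, 11}  B2 = {3, 4, 7, 11}  B3 = {4, 5, 7, 11}  B4 = {4, 5, 9, 11}  B5 = {4, 5, 9, 10}  B6 = {5, 8, 9, 10}  B7 = {8, 9, 10, 12}  B8 = {6, 8, 10, 12}  B9 = {1, 6, 8, 12}
Tree: B1–B2, B2–B3, B3–B4, B4–B5, B5–B6, B6–B7, B7–B8, B8–B9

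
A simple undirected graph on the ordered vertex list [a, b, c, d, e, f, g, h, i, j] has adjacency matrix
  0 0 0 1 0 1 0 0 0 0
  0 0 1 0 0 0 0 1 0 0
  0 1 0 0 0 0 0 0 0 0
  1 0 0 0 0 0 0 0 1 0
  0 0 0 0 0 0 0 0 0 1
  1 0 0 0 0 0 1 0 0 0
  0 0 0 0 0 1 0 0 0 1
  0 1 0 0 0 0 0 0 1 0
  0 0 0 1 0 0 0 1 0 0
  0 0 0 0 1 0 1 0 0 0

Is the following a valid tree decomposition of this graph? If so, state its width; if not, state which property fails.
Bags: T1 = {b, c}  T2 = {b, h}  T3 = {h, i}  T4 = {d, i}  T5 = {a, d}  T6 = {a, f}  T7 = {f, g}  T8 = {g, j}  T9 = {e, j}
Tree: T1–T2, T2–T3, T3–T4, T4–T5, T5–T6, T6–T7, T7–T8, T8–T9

Yes; width 1.

Every vertex of G appears in some bag (union = {a, b, c, d, e, f, g, h, i, j}); every edge is covered by a bag; and for each vertex v the set of bags containing v is connected in the bag tree. The decomposition is therefore valid. The largest bag has 2 vertices, so the width is 1.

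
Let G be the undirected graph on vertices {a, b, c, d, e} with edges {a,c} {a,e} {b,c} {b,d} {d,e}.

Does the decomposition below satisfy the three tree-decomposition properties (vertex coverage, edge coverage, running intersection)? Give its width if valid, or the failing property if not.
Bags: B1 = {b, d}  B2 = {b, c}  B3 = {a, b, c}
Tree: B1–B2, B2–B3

A tree decomposition must satisfy three properties: every vertex lies in some bag; for every edge, both endpoints lie together in some bag; and for every vertex, the bags containing it form a connected subtree. Here vertex e appears in no bag, so the decomposition is invalid.

No — vertex e appears in no bag.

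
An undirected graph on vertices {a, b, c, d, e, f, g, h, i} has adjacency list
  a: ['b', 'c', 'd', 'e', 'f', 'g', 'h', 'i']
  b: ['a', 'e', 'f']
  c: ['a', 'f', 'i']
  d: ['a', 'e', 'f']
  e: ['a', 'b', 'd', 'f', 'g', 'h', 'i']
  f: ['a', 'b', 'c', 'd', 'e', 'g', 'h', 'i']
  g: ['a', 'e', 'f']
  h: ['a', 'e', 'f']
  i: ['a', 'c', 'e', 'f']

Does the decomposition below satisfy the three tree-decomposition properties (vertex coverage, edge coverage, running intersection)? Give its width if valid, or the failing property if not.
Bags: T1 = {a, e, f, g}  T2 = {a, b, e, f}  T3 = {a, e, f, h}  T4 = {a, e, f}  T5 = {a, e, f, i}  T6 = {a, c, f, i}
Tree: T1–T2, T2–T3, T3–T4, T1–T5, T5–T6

A tree decomposition must satisfy three properties: every vertex lies in some bag; for every edge, both endpoints lie together in some bag; and for every vertex, the bags containing it form a connected subtree. Here vertex d appears in no bag, so the decomposition is invalid.

No — vertex d appears in no bag.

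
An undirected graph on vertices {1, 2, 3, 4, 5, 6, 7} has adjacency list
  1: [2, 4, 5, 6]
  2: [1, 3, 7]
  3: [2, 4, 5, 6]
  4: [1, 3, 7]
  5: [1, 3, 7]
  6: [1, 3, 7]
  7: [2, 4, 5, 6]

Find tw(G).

3

A width-3 tree decomposition is:
Bags: B1 = {1, 3, 4, 7}  B2 = {1, 2, 3, 7}  B3 = {1, 3, 5, 7}  B4 = {1, 3, 6, 7}
Tree: B1–B2, B2–B3, B3–B4
Every bag has size at most 4, so the width is 4 − 1 = 3 and tw(G) ≤ 3. For the lower bound: the 4 vertex sets {1,4}, {2,7}, {3}, {5} are disjoint, each induces a connected subgraph, and every pair is joined by at least one edge of G. Contracting each set to a single vertex therefore yields K_{4} as a minor, and since treewidth is minor-monotone, tw(G) ≥ tw(K_{4}) = 3. The upper and lower bounds meet at 3, so that is the treewidth.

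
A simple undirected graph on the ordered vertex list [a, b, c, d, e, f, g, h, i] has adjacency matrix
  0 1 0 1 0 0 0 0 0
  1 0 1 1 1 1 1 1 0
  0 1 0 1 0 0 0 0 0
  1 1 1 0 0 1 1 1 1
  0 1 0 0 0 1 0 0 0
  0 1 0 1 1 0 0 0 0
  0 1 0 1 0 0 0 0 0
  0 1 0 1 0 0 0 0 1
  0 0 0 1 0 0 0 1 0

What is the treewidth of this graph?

2

A width-2 tree decomposition is:
Bags: B1 = {b, d, f}  B2 = {b, d, h}  B3 = {b, d, g}  B4 = {b, c, d}  B5 = {a, b, d}  B6 = {b, e, f}  B7 = {d, h, i}
Tree: B1–B2, B2–B3, B3–B4, B3–B5, B1–B6, B2–B7
Every bag has size at most 3, so the width is 3 − 1 = 2 and tw(G) ≤ 2. For the lower bound, the 3 vertices {b, d, f} are pairwise adjacent, and any tree decomposition puts a clique entirely inside one bag — forcing width ≥ 2. Combining the bounds, tw(G) = 2.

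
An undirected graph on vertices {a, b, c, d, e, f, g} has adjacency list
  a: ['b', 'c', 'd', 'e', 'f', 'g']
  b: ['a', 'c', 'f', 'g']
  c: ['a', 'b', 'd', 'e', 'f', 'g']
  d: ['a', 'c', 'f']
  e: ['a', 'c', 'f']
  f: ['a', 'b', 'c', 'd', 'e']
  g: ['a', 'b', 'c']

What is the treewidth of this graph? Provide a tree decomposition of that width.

Each bag holds 4 vertices, so the decomposition has width 3, which upper-bounds the treewidth. On the other hand G contains the 4-clique {a, b, c, g}. A clique must lie in a single bag of any decomposition, so no decomposition can have width below 3. Hence tw(G) = 3 exactly.

Treewidth 3.
One optimal decomposition is:
Bags: B1 = {a, c, d, f}  B2 = {a, b, c, f}  B3 = {a, c, e, f}  B4 = {a, b, c, g}
Tree: B1–B2, B1–B3, B2–B4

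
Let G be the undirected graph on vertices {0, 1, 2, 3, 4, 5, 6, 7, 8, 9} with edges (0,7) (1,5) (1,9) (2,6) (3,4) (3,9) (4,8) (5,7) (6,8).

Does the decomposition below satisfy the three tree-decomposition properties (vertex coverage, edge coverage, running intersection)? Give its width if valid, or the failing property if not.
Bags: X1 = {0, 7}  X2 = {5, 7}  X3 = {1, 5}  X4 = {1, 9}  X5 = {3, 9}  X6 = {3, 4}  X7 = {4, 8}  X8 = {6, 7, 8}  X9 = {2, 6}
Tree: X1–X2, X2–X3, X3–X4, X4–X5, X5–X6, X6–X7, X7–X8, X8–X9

No — bags containing vertex 7 are not connected in the tree.

A tree decomposition must satisfy three properties: every vertex lies in some bag; for every edge, both endpoints lie together in some bag; and for every vertex, the bags containing it form a connected subtree. Here bags containing vertex 7 are not connected in the tree, so the decomposition is invalid.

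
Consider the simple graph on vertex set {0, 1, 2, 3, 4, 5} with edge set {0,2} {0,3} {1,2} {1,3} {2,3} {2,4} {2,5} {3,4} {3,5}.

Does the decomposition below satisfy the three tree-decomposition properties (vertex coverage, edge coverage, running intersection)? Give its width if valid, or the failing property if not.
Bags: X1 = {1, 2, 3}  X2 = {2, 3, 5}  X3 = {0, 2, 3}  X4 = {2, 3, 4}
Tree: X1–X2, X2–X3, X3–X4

Every vertex of G appears in some bag (union = {0, 1, 2, 3, 4, 5}); every edge is covered by a bag; and for each vertex v the set of bags containing v is connected in the bag tree. The decomposition is therefore valid. The largest bag has 3 vertices, so the width is 2.

Yes; width 2.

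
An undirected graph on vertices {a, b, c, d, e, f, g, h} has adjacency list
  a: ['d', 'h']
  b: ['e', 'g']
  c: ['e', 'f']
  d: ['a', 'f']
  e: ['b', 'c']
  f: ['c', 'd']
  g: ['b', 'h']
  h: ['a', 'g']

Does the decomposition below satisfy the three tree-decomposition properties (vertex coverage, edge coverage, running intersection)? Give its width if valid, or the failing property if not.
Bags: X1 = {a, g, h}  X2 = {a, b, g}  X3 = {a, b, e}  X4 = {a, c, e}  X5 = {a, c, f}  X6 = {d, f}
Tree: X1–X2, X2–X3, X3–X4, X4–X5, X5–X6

A tree decomposition must satisfy three properties: every vertex lies in some bag; for every edge, both endpoints lie together in some bag; and for every vertex, the bags containing it form a connected subtree. Here edge (a,d) lies in no bag, so the decomposition is invalid.

No — edge (a,d) lies in no bag.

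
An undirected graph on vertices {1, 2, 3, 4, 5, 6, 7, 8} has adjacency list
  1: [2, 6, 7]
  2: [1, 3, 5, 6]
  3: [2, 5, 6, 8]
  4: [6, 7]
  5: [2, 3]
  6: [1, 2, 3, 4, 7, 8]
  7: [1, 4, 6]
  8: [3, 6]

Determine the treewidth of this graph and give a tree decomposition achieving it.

Treewidth 2.
One optimal decomposition is:
Bags: B1 = {2, 3, 6}  B2 = {1, 2, 6}  B3 = {1, 6, 7}  B4 = {4, 6, 7}  B5 = {2, 3, 5}  B6 = {3, 6, 8}
Tree: B1–B2, B2–B3, B3–B4, B1–B5, B1–B6

Every bag has size at most 3, so the width is 3 − 1 = 2 and tw(G) ≤ 2. On the other hand G contains the 3-clique {2, 3, 5}. A clique must lie in a single bag of any decomposition, so no decomposition can have width below 2. Hence tw(G) = 2 exactly.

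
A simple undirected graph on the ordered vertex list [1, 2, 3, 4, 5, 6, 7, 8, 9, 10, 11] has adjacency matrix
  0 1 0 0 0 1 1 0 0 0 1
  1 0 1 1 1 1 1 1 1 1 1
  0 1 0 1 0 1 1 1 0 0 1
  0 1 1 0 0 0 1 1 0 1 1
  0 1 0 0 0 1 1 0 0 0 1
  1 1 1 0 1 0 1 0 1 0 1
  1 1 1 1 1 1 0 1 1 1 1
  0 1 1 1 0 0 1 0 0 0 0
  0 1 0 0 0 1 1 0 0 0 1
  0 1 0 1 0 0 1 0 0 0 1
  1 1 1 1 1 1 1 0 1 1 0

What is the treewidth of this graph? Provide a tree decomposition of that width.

Treewidth 4.
One optimal decomposition is:
Bags: B1 = {2, 6, 7, 9, 11}  B2 = {2, 3, 6, 7, 11}  B3 = {2, 3, 4, 7, 11}  B4 = {2, 3, 4, 7, 8}  B5 = {2, 5, 6, 7, 11}  B6 = {1, 2, 6, 7, 11}  B7 = {2, 4, 7, 10, 11}
Tree: B1–B2, B2–B3, B3–B4, B2–B5, B5–B6, B3–B7

Each bag holds 5 vertices, so the decomposition has width 4, which upper-bounds the treewidth. Conversely, {2, 3, 4, 7, 8} is a clique of size 5, and the vertices of any clique must share a bag in every tree decomposition; so some bag has ≥ 5 vertices and tw(G) ≥ 4. Hence tw(G) = 4 exactly.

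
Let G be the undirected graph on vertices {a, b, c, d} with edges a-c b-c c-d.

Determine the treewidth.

A width-1 tree decomposition is:
Bags: B1 = {a, c}  B2 = {b, c}  B3 = {c, d}
Tree: B1–B2, B1–B3
Every bag has size at most 2, so the width is 2 − 1 = 1 and tw(G) ≤ 1. Any graph with an edge has treewidth ≥ 1, and G has the edge c–a. The upper and lower bounds meet at 1, so that is the treewidth.

1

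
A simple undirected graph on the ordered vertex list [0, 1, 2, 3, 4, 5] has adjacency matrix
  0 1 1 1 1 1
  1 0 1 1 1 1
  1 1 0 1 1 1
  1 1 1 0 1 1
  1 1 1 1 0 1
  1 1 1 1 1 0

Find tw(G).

5

A width-5 tree decomposition is:
Bags: B1 = {0, 1, 2, 3, 4, 5}
Tree: (single bag)
With just one bag of size 6, the width is 6 − 1 = 5, so tw(G) ≤ 5. On the other hand G contains the 6-clique {0, 1, 2, 3, 4, 5}. A clique must lie in a single bag of any decomposition, so no decomposition can have width below 5. The upper and lower bounds meet at 5, so that is the treewidth.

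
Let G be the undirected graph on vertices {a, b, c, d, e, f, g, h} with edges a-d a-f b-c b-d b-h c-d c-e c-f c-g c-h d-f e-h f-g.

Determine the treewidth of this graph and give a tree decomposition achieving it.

Each bag holds 3 vertices, so the decomposition has width 2, which upper-bounds the treewidth. For the lower bound, the 3 vertices {c, d, f} are pairwise adjacent, and any tree decomposition puts a clique entirely inside one bag — forcing width ≥ 2. Combining the bounds, tw(G) = 2.

Treewidth 2.
Bags: B1 = {c, e, h}  B2 = {b, c, h}  B3 = {b, c, d}  B4 = {c, d, f}  B5 = {c, f, g}  B6 = {a, d, f}
Tree: B1–B2, B2–B3, B3–B4, B4–B5, B4–B6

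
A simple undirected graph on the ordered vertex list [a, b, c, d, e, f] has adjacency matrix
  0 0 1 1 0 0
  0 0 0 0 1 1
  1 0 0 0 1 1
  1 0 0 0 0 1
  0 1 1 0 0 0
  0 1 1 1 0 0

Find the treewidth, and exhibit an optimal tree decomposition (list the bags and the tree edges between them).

Treewidth 2.
One such decomposition:
Bags: B1 = {a, c, d}  B2 = {c, d, f}  B3 = {c, e, f}  B4 = {b, e, f}
Tree: B1–B2, B2–B3, B3–B4

The largest bag has 3 vertices, giving width 2; this decomposition certifies tw(G) ≤ 2. The edges a–d–f–c–a form a cycle, so G is not a tree and its treewidth is at least 2. Combining the bounds, tw(G) = 2.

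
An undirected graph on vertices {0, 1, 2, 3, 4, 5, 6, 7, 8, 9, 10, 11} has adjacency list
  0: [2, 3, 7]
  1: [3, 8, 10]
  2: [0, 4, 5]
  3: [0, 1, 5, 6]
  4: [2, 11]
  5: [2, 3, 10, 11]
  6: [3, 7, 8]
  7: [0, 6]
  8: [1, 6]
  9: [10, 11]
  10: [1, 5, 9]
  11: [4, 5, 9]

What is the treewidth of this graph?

3

A width-3 tree decomposition is:
Bags: B1 = {1, 6, 7, 8}  B2 = {1, 3, 6, 7}  B3 = {0, 1, 3, 7}  B4 = {0, 1, 3, 10}  B5 = {0, 3, 5, 10}  B6 = {0, 2, 5, 10}  B7 = {2, 5, 9, 10}  B8 = {2, 5, 9, 11}  B9 = {2, 4, 9, 11}
Tree: B1–B2, B2–B3, B3–B4, B4–B5, B5–B6, B6–B7, B7–B8, B8–B9
Every bag has size at most 4, so the width is 4 − 1 = 3 and tw(G) ≤ 3. For the lower bound: the 4 vertex sets {6,7,8}, {1}, {3}, {0,2,5,10} are disjoint, each induces a connected subgraph, and every pair is joined by at least one edge of G. Contracting each set to a single vertex therefore yields K_{4} as a minor, and since treewidth is minor-monotone, tw(G) ≥ tw(K_{4}) = 3. Hence tw(G) = 3 exactly.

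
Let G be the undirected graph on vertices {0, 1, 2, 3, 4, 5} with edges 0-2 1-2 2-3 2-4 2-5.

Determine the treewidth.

A width-1 tree decomposition is:
Bags: B1 = {2, 3}  B2 = {0, 2}  B3 = {1, 2}  B4 = {2, 5}  B5 = {2, 4}
Tree: B1–B2, B2–B3, B3–B4, B2–B5
Every bag has size at most 2, so the width is 2 − 1 = 1 and tw(G) ≤ 1. G has an edge, so its treewidth is at least 1. Therefore the treewidth is 1.

1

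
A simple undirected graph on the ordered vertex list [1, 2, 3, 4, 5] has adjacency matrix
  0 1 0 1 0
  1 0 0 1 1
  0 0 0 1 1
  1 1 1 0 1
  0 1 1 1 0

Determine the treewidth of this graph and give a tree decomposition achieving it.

Treewidth 2.
One optimal decomposition is:
Bags: B1 = {2, 4, 5}  B2 = {1, 2, 4}  B3 = {3, 4, 5}
Tree: B1–B2, B1–B3

Every bag has size at most 3, so the width is 3 − 1 = 2 and tw(G) ≤ 2. For the lower bound, the 3 vertices {1, 2, 4} are pairwise adjacent, and any tree decomposition puts a clique entirely inside one bag — forcing width ≥ 2. The upper and lower bounds meet at 2, so that is the treewidth.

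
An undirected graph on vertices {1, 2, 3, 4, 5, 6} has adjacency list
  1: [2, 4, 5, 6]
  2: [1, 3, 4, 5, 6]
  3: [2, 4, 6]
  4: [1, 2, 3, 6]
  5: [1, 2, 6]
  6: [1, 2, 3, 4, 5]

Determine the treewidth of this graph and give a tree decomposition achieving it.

Each bag holds 4 vertices, so the decomposition has width 3, which upper-bounds the treewidth. For the lower bound, the 4 vertices {1, 2, 4, 6} are pairwise adjacent, and any tree decomposition puts a clique entirely inside one bag — forcing width ≥ 3. Combining the bounds, tw(G) = 3.

Treewidth 3.
One such decomposition:
Bags: B1 = {1, 2, 5, 6}  B2 = {1, 2, 4, 6}  B3 = {2, 3, 4, 6}
Tree: B1–B2, B2–B3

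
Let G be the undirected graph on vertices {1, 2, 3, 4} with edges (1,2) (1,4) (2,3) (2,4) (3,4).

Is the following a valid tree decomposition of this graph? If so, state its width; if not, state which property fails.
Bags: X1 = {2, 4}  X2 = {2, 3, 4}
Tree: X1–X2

No — vertex 1 appears in no bag.

A tree decomposition must satisfy three properties: every vertex lies in some bag; for every edge, both endpoints lie together in some bag; and for every vertex, the bags containing it form a connected subtree. Here vertex 1 appears in no bag, so the decomposition is invalid.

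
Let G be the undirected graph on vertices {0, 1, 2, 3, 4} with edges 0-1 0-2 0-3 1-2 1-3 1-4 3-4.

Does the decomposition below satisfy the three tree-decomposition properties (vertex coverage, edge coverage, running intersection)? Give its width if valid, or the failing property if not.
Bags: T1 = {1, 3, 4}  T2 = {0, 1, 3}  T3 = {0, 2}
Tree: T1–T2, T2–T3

A tree decomposition must satisfy three properties: every vertex lies in some bag; for every edge, both endpoints lie together in some bag; and for every vertex, the bags containing it form a connected subtree. Here edge (1,2) lies in no bag, so the decomposition is invalid.

No — edge (1,2) lies in no bag.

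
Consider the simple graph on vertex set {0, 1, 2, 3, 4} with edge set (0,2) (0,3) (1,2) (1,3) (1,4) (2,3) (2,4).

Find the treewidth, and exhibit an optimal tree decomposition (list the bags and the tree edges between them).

Treewidth 2.
Bags: B1 = {1, 2, 3}  B2 = {0, 2, 3}  B3 = {1, 2, 4}
Tree: B1–B2, B1–B3

Every bag has size at most 3, so the width is 3 − 1 = 2 and tw(G) ≤ 2. On the other hand G contains the 3-clique {0, 2, 3}. A clique must lie in a single bag of any decomposition, so no decomposition can have width below 2. Hence tw(G) = 2 exactly.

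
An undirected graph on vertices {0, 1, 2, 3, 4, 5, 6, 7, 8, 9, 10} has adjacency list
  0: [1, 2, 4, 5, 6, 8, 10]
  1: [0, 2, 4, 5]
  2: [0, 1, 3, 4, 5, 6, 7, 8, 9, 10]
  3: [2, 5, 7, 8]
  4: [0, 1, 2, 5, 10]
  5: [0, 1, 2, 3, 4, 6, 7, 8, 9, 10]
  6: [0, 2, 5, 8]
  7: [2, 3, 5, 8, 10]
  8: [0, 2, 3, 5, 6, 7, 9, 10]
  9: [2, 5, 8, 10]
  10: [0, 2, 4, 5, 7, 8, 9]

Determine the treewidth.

4

A width-4 tree decomposition is:
Bags: B1 = {0, 2, 5, 8, 10}  B2 = {0, 2, 4, 5, 10}  B3 = {0, 2, 5, 6, 8}  B4 = {2, 5, 7, 8, 10}  B5 = {2, 5, 8, 9, 10}  B6 = {2, 3, 5, 7, 8}  B7 = {0, 1, 2, 4, 5}
Tree: B1–B2, B1–B3, B1–B4, B1–B5, B4–B6, B2–B7
Every bag has size at most 5, so the width is 5 − 1 = 4 and tw(G) ≤ 4. Conversely, {0, 2, 5, 8, 10} is a clique of size 5, and the vertices of any clique must share a bag in every tree decomposition; so some bag has ≥ 5 vertices and tw(G) ≥ 4. Therefore the treewidth is 4.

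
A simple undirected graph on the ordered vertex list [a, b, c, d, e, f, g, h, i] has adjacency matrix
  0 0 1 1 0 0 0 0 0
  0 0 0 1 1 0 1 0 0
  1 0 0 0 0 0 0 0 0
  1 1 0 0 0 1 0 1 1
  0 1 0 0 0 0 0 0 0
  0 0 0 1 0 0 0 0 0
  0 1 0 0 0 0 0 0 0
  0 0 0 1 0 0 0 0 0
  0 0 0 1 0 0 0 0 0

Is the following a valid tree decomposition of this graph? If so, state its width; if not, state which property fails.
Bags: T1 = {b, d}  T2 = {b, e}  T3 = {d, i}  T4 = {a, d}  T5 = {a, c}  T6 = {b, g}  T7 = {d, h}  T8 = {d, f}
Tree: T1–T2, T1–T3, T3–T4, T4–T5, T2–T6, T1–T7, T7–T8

Checking the three conditions: (i) the bags cover all of {a, b, c, d, e, f, g, h, i}; (ii) for each edge, some bag contains both endpoints; (iii) the bags containing any fixed vertex form a subtree. All hold, so the decomposition is valid with width 2 − 1 = 1.

Yes; width 1.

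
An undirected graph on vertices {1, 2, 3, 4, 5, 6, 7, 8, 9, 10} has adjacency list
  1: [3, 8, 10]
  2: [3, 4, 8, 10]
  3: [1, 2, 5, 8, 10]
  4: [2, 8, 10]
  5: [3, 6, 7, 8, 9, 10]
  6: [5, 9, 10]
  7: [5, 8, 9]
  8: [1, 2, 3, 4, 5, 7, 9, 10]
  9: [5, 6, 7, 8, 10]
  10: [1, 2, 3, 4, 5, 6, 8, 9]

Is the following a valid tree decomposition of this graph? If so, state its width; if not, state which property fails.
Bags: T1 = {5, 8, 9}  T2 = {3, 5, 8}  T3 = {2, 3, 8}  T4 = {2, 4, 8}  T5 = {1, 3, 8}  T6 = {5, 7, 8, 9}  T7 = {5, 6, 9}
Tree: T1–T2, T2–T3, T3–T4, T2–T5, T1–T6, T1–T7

No — vertex 10 appears in no bag.

A tree decomposition must satisfy three properties: every vertex lies in some bag; for every edge, both endpoints lie together in some bag; and for every vertex, the bags containing it form a connected subtree. Here vertex 10 appears in no bag, so the decomposition is invalid.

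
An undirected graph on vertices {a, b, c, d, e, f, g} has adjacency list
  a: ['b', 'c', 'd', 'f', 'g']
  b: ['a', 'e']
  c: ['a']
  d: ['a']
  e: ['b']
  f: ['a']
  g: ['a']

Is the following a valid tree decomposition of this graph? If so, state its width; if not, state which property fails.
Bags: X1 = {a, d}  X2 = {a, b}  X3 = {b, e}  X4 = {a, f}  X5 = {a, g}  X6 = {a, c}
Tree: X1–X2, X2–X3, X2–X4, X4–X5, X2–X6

Checking the three conditions: (i) the bags cover all of {a, b, c, d, e, f, g}; (ii) for each edge, some bag contains both endpoints; (iii) the bags containing any fixed vertex form a subtree. All hold, so the decomposition is valid with width 2 − 1 = 1.

Yes; width 1.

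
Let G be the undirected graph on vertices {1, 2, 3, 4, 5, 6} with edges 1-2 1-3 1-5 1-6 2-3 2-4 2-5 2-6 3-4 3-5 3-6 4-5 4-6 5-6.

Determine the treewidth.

A width-4 tree decomposition is:
Bags: B1 = {2, 3, 4, 5, 6}  B2 = {1, 2, 3, 5, 6}
Tree: B1–B2
Each bag holds 5 vertices, so the decomposition has width 4, which upper-bounds the treewidth. For the lower bound, the 5 vertices {1, 2, 3, 5, 6} are pairwise adjacent, and any tree decomposition puts a clique entirely inside one bag — forcing width ≥ 4. The upper and lower bounds meet at 4, so that is the treewidth.

4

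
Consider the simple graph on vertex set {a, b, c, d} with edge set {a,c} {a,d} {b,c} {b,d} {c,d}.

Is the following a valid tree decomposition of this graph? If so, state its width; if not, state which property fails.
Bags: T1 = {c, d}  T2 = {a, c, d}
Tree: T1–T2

A tree decomposition must satisfy three properties: every vertex lies in some bag; for every edge, both endpoints lie together in some bag; and for every vertex, the bags containing it form a connected subtree. Here vertex b appears in no bag, so the decomposition is invalid.

No — vertex b appears in no bag.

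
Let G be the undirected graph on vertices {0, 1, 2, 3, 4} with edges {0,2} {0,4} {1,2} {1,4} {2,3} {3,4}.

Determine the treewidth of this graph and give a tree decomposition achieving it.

Treewidth 2.
Bags: B1 = {0, 2, 4}  B2 = {1, 2, 4}  B3 = {2, 3, 4}
Tree: B1–B2, B2–B3

The largest bag has 3 vertices, giving width 2; this decomposition certifies tw(G) ≤ 2. For the lower bound, G contains the cycle 0–4–1–2–0, so G is not a forest; only forests have treewidth ≤ 1, hence tw(G) ≥ 2. Hence tw(G) = 2 exactly.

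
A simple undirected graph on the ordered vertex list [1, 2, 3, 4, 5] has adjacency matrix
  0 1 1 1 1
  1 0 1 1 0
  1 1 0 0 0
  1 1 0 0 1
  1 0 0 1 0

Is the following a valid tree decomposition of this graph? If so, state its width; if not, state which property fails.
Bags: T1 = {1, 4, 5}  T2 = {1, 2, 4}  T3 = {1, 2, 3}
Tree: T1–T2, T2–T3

Yes; width 2.

Checking the three conditions: (i) the bags cover all of {1, 2, 3, 4, 5}; (ii) for each edge, some bag contains both endpoints; (iii) the bags containing any fixed vertex form a subtree. All hold, so the decomposition is valid with width 3 − 1 = 2.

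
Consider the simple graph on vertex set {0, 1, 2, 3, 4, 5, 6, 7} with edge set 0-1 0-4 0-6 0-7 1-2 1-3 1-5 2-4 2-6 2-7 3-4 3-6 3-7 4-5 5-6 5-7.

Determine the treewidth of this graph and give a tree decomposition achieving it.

The largest bag has 5 vertices, giving width 4; this decomposition certifies tw(G) ≤ 4. For the lower bound: the 5 vertex sets {3,4}, {1,5}, {2,6}, {0}, {7} are disjoint, each induces a connected subgraph, and every pair is joined by at least one edge of G. Contracting each set to a single vertex therefore yields K_{5} as a minor, and since treewidth is minor-monotone, tw(G) ≥ tw(K_{5}) = 4. Therefore the treewidth is 4.

Treewidth 4.
One optimal decomposition is:
Bags: B1 = {0, 2, 3, 4, 5}  B2 = {0, 1, 2, 3, 5}  B3 = {0, 2, 3, 5, 6}  B4 = {0, 2, 3, 5, 7}
Tree: B1–B2, B2–B3, B3–B4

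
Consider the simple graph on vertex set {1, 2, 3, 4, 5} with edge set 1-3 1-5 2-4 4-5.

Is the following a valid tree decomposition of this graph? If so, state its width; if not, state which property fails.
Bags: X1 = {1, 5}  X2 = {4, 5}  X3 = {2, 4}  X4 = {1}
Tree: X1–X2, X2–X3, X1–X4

A tree decomposition must satisfy three properties: every vertex lies in some bag; for every edge, both endpoints lie together in some bag; and for every vertex, the bags containing it form a connected subtree. Here vertex 3 appears in no bag, so the decomposition is invalid.

No — vertex 3 appears in no bag.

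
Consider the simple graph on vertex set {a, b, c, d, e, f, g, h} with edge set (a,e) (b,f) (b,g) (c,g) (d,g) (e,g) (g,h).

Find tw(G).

1

A width-1 tree decomposition is:
Bags: B1 = {e, g}  B2 = {d, g}  B3 = {c, g}  B4 = {g, h}  B5 = {b, g}  B6 = {a, e}  B7 = {b, f}
Tree: B1–B2, B2–B3, B1–B4, B4–B5, B1–B6, B5–B7
Every bag has size at most 2, so the width is 2 − 1 = 1 and tw(G) ≤ 1. Any graph with an edge has treewidth ≥ 1, and G has the edge g–e. Combining the bounds, tw(G) = 1.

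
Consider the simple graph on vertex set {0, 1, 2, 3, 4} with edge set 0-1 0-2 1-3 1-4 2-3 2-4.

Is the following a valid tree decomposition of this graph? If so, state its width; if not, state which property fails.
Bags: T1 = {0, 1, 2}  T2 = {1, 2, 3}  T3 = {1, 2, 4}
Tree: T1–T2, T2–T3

Yes; width 2.

Vertex coverage: the bags together contain {0, 1, 2, 3, 4}, the full vertex set. Edge coverage: each edge of G has both endpoints in at least one bag. Running intersection: for every vertex, the bags containing it form a connected subtree. All three properties hold, so this is a valid tree decomposition of width max|bag| − 1 = 2, and hence tw(G) ≤ 2.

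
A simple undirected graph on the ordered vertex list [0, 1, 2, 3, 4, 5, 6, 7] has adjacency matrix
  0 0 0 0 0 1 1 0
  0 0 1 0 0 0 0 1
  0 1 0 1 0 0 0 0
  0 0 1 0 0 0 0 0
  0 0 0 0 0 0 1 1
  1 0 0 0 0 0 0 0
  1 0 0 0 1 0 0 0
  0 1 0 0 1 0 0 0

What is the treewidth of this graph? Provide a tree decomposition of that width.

Every bag has size at most 2, so the width is 2 − 1 = 1 and tw(G) ≤ 1. Since G has at least one edge (e.g. 5–0), it is not an edgeless graph, so tw(G) ≥ 1. Hence tw(G) = 1 exactly.

Treewidth 1.
One optimal decomposition is:
Bags: B1 = {0, 5}  B2 = {0, 6}  B3 = {4, 6}  B4 = {4, 7}  B5 = {1, 7}  B6 = {1, 2}  B7 = {2, 3}
Tree: B1–B2, B2–B3, B3–B4, B4–B5, B5–B6, B6–B7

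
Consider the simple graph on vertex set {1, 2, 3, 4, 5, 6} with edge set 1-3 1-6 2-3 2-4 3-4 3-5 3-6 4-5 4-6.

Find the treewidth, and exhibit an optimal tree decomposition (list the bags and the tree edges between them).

Each bag holds 3 vertices, so the decomposition has width 2, which upper-bounds the treewidth. On the other hand G contains the 3-clique {1, 3, 6}. A clique must lie in a single bag of any decomposition, so no decomposition can have width below 2. The upper and lower bounds meet at 2, so that is the treewidth.

Treewidth 2.
One such decomposition:
Bags: B1 = {2, 3, 4}  B2 = {3, 4, 6}  B3 = {1, 3, 6}  B4 = {3, 4, 5}
Tree: B1–B2, B2–B3, B1–B4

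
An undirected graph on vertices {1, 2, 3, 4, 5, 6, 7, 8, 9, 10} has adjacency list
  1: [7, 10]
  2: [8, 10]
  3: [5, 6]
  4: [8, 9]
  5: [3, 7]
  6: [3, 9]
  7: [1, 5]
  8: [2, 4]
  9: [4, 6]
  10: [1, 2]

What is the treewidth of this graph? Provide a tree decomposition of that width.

Treewidth 2.
One such decomposition:
Bags: B1 = {3, 6, 9}  B2 = {3, 4, 9}  B3 = {3, 4, 8}  B4 = {2, 3, 8}  B5 = {2, 3, 10}  B6 = {1, 3, 10}  B7 = {1, 3, 7}  B8 = {3, 5, 7}
Tree: B1–B2, B2–B3, B3–B4, B4–B5, B5–B6, B6–B7, B7–B8

Every bag has size at most 3, so the width is 3 − 1 = 2 and tw(G) ≤ 2. For the lower bound, G contains the cycle 3–6–9–4–8–2–10–1–7–5–3, so G is not a forest; only forests have treewidth ≤ 1, hence tw(G) ≥ 2. Combining the bounds, tw(G) = 2.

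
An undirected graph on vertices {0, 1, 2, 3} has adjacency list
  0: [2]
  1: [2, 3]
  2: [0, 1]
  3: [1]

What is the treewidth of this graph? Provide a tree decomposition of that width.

Treewidth 1.
One such decomposition:
Bags: B1 = {0, 2}  B2 = {1, 2}  B3 = {1, 3}
Tree: B1–B2, B2–B3

The largest bag has 2 vertices, giving width 1; this decomposition certifies tw(G) ≤ 1. Any graph with an edge has treewidth ≥ 1, and G has the edge 0–2. The upper and lower bounds meet at 1, so that is the treewidth.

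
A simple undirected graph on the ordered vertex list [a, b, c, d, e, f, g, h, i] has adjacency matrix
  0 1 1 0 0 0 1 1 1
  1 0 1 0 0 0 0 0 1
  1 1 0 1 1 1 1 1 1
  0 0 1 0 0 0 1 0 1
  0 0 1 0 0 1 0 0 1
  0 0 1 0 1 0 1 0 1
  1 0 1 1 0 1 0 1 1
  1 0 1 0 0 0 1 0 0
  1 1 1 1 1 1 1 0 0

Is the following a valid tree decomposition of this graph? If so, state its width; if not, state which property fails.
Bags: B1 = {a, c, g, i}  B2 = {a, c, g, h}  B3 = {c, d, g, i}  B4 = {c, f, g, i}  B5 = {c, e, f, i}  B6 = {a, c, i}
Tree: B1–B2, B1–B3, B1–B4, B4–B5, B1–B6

A tree decomposition must satisfy three properties: every vertex lies in some bag; for every edge, both endpoints lie together in some bag; and for every vertex, the bags containing it form a connected subtree. Here vertex b appears in no bag, so the decomposition is invalid.

No — vertex b appears in no bag.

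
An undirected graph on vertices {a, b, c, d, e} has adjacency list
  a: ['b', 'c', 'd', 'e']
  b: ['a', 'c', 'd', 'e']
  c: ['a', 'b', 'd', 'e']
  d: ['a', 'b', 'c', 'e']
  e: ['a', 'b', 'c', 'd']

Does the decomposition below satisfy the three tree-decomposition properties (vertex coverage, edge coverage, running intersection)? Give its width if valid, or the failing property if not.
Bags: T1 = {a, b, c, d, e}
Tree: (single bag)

Yes; width 4.

Checking the three conditions: (i) the bags cover all of {a, b, c, d, e}; (ii) for each edge, some bag contains both endpoints; (iii) the bags containing any fixed vertex form a subtree. All hold, so the decomposition is valid with width 5 − 1 = 4.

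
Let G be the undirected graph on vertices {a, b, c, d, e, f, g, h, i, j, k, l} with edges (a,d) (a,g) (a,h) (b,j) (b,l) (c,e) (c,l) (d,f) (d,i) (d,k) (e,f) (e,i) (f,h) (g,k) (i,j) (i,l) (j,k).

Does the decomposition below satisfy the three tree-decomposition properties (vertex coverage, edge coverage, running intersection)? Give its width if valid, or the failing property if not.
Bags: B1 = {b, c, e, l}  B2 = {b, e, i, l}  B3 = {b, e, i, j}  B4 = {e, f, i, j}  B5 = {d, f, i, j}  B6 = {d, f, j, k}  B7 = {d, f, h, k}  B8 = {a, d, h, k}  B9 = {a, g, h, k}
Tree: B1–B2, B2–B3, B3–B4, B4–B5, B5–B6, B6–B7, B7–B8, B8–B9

Yes; width 3.

Checking the three conditions: (i) the bags cover all of {a, b, c, d, e, f, g, h, i, j, k, l}; (ii) for each edge, some bag contains both endpoints; (iii) the bags containing any fixed vertex form a subtree. All hold, so the decomposition is valid with width 4 − 1 = 3.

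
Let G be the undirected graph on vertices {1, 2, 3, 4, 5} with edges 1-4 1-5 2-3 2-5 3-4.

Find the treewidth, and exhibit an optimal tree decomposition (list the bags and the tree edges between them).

The largest bag has 3 vertices, giving width 2; this decomposition certifies tw(G) ≤ 2. Since 1–5–2–3–4–1 is a cycle in G, G is not acyclic. Forests are exactly the graphs of treewidth ≤ 1, so tw(G) ≥ 2. Hence tw(G) = 2 exactly.

Treewidth 2.
One optimal decomposition is:
Bags: B1 = {1, 2, 5}  B2 = {1, 2, 3}  B3 = {1, 3, 4}
Tree: B1–B2, B2–B3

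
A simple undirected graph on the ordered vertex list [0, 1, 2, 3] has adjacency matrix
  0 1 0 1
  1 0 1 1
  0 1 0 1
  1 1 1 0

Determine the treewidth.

A width-2 tree decomposition is:
Bags: B1 = {0, 1, 3}  B2 = {1, 2, 3}
Tree: B1–B2
The largest bag has 3 vertices, giving width 2; this decomposition certifies tw(G) ≤ 2. For the lower bound, the 3 vertices {0, 1, 3} are pairwise adjacent, and any tree decomposition puts a clique entirely inside one bag — forcing width ≥ 2. The upper and lower bounds meet at 2, so that is the treewidth.

2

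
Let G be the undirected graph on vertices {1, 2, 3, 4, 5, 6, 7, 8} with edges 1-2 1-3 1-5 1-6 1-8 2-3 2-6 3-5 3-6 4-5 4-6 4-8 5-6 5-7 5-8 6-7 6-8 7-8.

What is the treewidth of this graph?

3

A width-3 tree decomposition is:
Bags: B1 = {1, 5, 6, 8}  B2 = {1, 3, 5, 6}  B3 = {4, 5, 6, 8}  B4 = {1, 2, 3, 6}  B5 = {5, 6, 7, 8}
Tree: B1–B2, B1–B3, B2–B4, B1–B5
Every bag has size at most 4, so the width is 4 − 1 = 3 and tw(G) ≤ 3. Conversely, {1, 2, 3, 6} is a clique of size 4, and the vertices of any clique must share a bag in every tree decomposition; so some bag has ≥ 4 vertices and tw(G) ≥ 3. Therefore the treewidth is 3.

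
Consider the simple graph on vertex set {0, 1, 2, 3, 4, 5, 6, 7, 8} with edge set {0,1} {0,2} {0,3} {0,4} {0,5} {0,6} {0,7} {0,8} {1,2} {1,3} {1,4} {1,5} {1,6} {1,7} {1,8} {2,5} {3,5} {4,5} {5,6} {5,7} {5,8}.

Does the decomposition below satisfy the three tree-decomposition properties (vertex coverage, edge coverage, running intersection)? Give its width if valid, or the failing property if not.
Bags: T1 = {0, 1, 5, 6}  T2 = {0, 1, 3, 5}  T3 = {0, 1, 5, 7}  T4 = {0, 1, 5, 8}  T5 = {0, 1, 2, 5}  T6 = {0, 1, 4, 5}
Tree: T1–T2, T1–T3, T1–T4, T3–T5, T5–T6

Yes; width 3.

Checking the three conditions: (i) the bags cover all of {0, 1, 2, 3, 4, 5, 6, 7, 8}; (ii) for each edge, some bag contains both endpoints; (iii) the bags containing any fixed vertex form a subtree. All hold, so the decomposition is valid with width 4 − 1 = 3.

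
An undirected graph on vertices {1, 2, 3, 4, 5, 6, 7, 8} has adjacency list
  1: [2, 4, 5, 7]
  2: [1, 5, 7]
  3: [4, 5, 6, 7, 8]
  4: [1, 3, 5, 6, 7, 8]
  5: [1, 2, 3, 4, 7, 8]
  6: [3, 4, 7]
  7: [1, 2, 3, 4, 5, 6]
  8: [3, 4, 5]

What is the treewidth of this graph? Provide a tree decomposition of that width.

Every bag has size at most 4, so the width is 4 − 1 = 3 and tw(G) ≤ 3. Conversely, {1, 2, 5, 7} is a clique of size 4, and the vertices of any clique must share a bag in every tree decomposition; so some bag has ≥ 4 vertices and tw(G) ≥ 3. Therefore the treewidth is 3.

Treewidth 3.
One optimal decomposition is:
Bags: B1 = {3, 4, 5, 7}  B2 = {3, 4, 6, 7}  B3 = {1, 4, 5, 7}  B4 = {1, 2, 5, 7}  B5 = {3, 4, 5, 8}
Tree: B1–B2, B1–B3, B3–B4, B1–B5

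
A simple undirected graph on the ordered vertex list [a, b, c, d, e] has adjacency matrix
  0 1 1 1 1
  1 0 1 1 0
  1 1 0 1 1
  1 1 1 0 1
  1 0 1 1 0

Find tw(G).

A width-3 tree decomposition is:
Bags: B1 = {a, c, d, e}  B2 = {a, b, c, d}
Tree: B1–B2
Each bag holds 4 vertices, so the decomposition has width 3, which upper-bounds the treewidth. On the other hand G contains the 4-clique {a, c, d, e}. A clique must lie in a single bag of any decomposition, so no decomposition can have width below 3. Hence tw(G) = 3 exactly.

3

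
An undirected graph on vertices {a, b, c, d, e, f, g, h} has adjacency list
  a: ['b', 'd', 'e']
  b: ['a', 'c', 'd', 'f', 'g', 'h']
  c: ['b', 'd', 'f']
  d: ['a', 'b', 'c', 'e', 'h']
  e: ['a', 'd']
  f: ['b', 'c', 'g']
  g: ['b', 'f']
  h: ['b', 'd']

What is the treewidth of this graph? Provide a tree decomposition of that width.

Each bag holds 3 vertices, so the decomposition has width 2, which upper-bounds the treewidth. For the lower bound, the 3 vertices {a, d, e} are pairwise adjacent, and any tree decomposition puts a clique entirely inside one bag — forcing width ≥ 2. Combining the bounds, tw(G) = 2.

Treewidth 2.
Bags: B1 = {a, d, e}  B2 = {a, b, d}  B3 = {b, c, d}  B4 = {b, d, h}  B5 = {b, c, f}  B6 = {b, f, g}
Tree: B1–B2, B2–B3, B2–B4, B3–B5, B5–B6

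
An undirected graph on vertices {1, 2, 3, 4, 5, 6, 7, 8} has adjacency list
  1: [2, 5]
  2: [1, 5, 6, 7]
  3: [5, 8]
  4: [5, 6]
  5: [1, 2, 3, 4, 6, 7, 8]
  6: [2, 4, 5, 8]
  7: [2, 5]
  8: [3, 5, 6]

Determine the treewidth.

2

A width-2 tree decomposition is:
Bags: B1 = {2, 5, 6}  B2 = {5, 6, 8}  B3 = {3, 5, 8}  B4 = {2, 5, 7}  B5 = {4, 5, 6}  B6 = {1, 2, 5}
Tree: B1–B2, B2–B3, B1–B4, B2–B5, B4–B6
Every bag has size at most 3, so the width is 3 − 1 = 2 and tw(G) ≤ 2. Conversely, {3, 5, 8} is a clique of size 3, and the vertices of any clique must share a bag in every tree decomposition; so some bag has ≥ 3 vertices and tw(G) ≥ 2. Combining the bounds, tw(G) = 2.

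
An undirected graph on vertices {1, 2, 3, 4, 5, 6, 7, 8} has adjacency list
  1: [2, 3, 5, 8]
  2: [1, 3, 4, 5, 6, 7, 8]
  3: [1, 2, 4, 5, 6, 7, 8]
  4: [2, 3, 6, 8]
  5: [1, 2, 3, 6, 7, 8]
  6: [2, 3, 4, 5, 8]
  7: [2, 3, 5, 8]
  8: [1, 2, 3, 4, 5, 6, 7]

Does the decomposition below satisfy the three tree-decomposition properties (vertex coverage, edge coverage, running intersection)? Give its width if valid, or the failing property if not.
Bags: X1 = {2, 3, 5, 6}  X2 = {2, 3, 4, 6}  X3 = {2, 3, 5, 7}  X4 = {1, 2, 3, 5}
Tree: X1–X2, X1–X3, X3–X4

A tree decomposition must satisfy three properties: every vertex lies in some bag; for every edge, both endpoints lie together in some bag; and for every vertex, the bags containing it form a connected subtree. Here vertex 8 appears in no bag, so the decomposition is invalid.

No — vertex 8 appears in no bag.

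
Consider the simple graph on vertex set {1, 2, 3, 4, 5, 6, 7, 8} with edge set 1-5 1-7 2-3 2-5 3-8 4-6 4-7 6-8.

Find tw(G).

2

A width-2 tree decomposition is:
Bags: B1 = {2, 3, 8}  B2 = {2, 6, 8}  B3 = {2, 4, 6}  B4 = {2, 4, 7}  B5 = {1, 2, 7}  B6 = {1, 2, 5}
Tree: B1–B2, B2–B3, B3–B4, B4–B5, B5–B6
Every bag has size at most 3, so the width is 3 − 1 = 2 and tw(G) ≤ 2. Since 2–3–8–6–4–7–1–5–2 is a cycle in G, G is not acyclic. Forests are exactly the graphs of treewidth ≤ 1, so tw(G) ≥ 2. Therefore the treewidth is 2.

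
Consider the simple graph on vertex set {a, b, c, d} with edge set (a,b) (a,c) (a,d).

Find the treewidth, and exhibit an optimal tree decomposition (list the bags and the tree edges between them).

The largest bag has 2 vertices, giving width 1; this decomposition certifies tw(G) ≤ 1. Any graph with an edge has treewidth ≥ 1, and G has the edge a–d. Hence tw(G) = 1 exactly.

Treewidth 1.
One optimal decomposition is:
Bags: B1 = {a, d}  B2 = {a, b}  B3 = {a, c}
Tree: B1–B2, B1–B3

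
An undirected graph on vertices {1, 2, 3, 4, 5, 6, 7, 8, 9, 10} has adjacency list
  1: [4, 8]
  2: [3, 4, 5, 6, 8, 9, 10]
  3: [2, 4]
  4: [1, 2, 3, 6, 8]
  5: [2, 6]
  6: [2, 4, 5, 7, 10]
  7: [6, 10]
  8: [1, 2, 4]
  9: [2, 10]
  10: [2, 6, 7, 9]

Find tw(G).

A width-2 tree decomposition is:
Bags: B1 = {2, 4, 6}  B2 = {2, 5, 6}  B3 = {2, 6, 10}  B4 = {6, 7, 10}  B5 = {2, 3, 4}  B6 = {2, 4, 8}  B7 = {2, 9, 10}  B8 = {1, 4, 8}
Tree: B1–B2, B2–B3, B3–B4, B1–B5, B1–B6, B3–B7, B6–B8
Each bag holds 3 vertices, so the decomposition has width 2, which upper-bounds the treewidth. For the lower bound, the 3 vertices {1, 4, 8} are pairwise adjacent, and any tree decomposition puts a clique entirely inside one bag — forcing width ≥ 2. Hence tw(G) = 2 exactly.

2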